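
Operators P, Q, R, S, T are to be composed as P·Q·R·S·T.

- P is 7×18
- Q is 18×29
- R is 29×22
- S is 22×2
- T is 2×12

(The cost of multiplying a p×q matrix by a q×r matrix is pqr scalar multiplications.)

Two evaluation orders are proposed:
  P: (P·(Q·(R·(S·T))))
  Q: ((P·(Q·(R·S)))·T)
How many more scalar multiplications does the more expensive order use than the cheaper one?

Order P = (P·(Q·(R·(S·T)))): (S·T): 22×2 by 2×12 → 22×12, cost 22·2·12 = 528; (R·(S·T)): 29×22 by 22×12 → 29×12, cost 29·22·12 = 7656; cumulative 8184; (Q·(R·(S·T))): 18×29 by 29×12 → 18×12, cost 18·29·12 = 6264; cumulative 14448; (P·(Q·(R·(S·T)))): 7×18 by 18×12 → 7×12, cost 7·18·12 = 1512; cumulative 15960. Total 15960.
Order Q = ((P·(Q·(R·S)))·T): (R·S): 29×22 by 22×2 → 29×2, cost 29·22·2 = 1276; (Q·(R·S)): 18×29 by 29×2 → 18×2, cost 18·29·2 = 1044; cumulative 2320; (P·(Q·(R·S))): 7×18 by 18×2 → 7×2, cost 7·18·2 = 252; cumulative 2572; ((P·(Q·(R·S)))·T): 7×2 by 2×12 → 7×12, cost 7·2·12 = 168; cumulative 2740. Total 2740.
Difference: |15960 − 2740| = 13220.

13220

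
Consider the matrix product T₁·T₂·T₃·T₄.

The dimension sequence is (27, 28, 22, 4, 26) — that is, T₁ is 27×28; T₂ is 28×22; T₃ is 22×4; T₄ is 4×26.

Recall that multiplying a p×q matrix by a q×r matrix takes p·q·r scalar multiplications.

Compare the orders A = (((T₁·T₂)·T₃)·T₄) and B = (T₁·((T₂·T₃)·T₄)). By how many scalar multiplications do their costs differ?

3216

Order A = (((T₁·T₂)·T₃)·T₄): (T₁·T₂): 27×28 by 28×22 → 27×22, cost 27·28·22 = 16632; ((T₁·T₂)·T₃): 27×22 by 22×4 → 27×4, cost 27·22·4 = 2376; cumulative 19008; (((T₁·T₂)·T₃)·T₄): 27×4 by 4×26 → 27×26, cost 27·4·26 = 2808; cumulative 21816. Total 21816.
Order B = (T₁·((T₂·T₃)·T₄)): (T₂·T₃): 28×22 by 22×4 → 28×4, cost 28·22·4 = 2464; ((T₂·T₃)·T₄): 28×4 by 4×26 → 28×26, cost 28·4·26 = 2912; cumulative 5376; (T₁·((T₂·T₃)·T₄)): 27×28 by 28×26 → 27×26, cost 27·28·26 = 19656; cumulative 25032. Total 25032.
Difference: |21816 − 25032| = 3216.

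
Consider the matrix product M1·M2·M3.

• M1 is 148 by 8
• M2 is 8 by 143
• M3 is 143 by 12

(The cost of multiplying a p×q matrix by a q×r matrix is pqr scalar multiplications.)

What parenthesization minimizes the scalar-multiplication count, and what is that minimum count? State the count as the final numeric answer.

(M1·(M2·M3)): cost 27936.
((M1·M2)·M3): cost 423280.
Optimal: (M1·(M2·M3)) with cost 27936.

27936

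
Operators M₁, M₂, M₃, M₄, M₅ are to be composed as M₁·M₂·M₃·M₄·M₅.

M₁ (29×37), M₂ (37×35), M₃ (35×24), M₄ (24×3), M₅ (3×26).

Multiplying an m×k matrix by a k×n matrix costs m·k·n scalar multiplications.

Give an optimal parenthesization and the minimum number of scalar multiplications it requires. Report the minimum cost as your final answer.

Adjacent pairs: M₁M₂ = 29·37·35 = 37555; M₂M₃ = 37·35·24 = 31080; M₃M₄ = 35·24·3 = 2520; M₄M₅ = 24·3·26 = 1872.
Length 3: M₁..M₃: k=1: 0+31080+29·37·24=56832; k=2: 37555+0+29·35·24=61915 → min 56832 | M₂..M₄: k=2: 0+2520+37·35·3=6405; k=3: 31080+0+37·24·3=33744 → min 6405 | M₃..M₅: k=3: 0+1872+35·24·26=23712; k=4: 2520+0+35·3·26=5250 → min 5250.
Length 4: M₁..M₄: k=1: 0+6405+29·37·3=9624; k=2: 37555+2520+29·35·3=43120; k=3: 56832+0+29·24·3=58920 → min 9624 | M₂..M₅: k=2: 0+5250+37·35·26=38920; k=3: 31080+1872+37·24·26=56040; k=4: 6405+0+37·3·26=9291 → min 9291.
Length 5: M₁..M₅: k=1: 0+9291+29·37·26=37189; k=2: 37555+5250+29·35·26=69195; k=3: 56832+1872+29·24·26=76800; k=4: 9624+0+29·3·26=11886 → min 11886.
Optimal parenthesization: ((M₁·(M₂·(M₃·M₄)))·M₅) with cost 11886.

11886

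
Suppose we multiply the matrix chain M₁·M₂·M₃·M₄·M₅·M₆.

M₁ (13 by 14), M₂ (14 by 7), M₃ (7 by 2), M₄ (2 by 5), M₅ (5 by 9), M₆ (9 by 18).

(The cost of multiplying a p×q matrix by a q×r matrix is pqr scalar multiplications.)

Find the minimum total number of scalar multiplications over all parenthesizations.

Adjacent pairs: M₁M₂ = 13·14·7 = 1274; M₂M₃ = 14·7·2 = 196; M₃M₄ = 7·2·5 = 70; M₄M₅ = 2·5·9 = 90; M₅M₆ = 5·9·18 = 810.
Length 3: M₁..M₃: k=1: 0+196+13·14·2=560; k=2: 1274+0+13·7·2=1456 → min 560 | M₂..M₄: k=2: 0+70+14·7·5=560; k=3: 196+0+14·2·5=336 → min 336 | M₃..M₅: k=3: 0+90+7·2·9=216; k=4: 70+0+7·5·9=385 → min 216 | M₄..M₆: k=4: 0+810+2·5·18=990; k=5: 90+0+2·9·18=414 → min 414.
Length 4: M₁..M₄: k=1: 0+336+13·14·5=1246; k=2: 1274+70+13·7·5=1799; k=3: 560+0+13·2·5=690 → min 690 | M₂..M₅: k=2: 0+216+14·7·9=1098; k=3: 196+90+14·2·9=538; k=4: 336+0+14·5·9=966 → min 538 | M₃..M₆: k=3: 0+414+7·2·18=666; k=4: 70+810+7·5·18=1510; k=5: 216+0+7·9·18=1350 → min 666.
Length 5: M₁..M₅: k=1: 0+538+13·14·9=2176; k=2: 1274+216+13·7·9=2309; k=3: 560+90+13·2·9=884; k=4: 690+0+13·5·9=1275 → min 884 | M₂..M₆: k=2: 0+666+14·7·18=2430; k=3: 196+414+14·2·18=1114; k=4: 336+810+14·5·18=2406; k=5: 538+0+14·9·18=2806 → min 1114.
Length 6: M₁..M₆: k=1: 0+1114+13·14·18=4390; k=2: 1274+666+13·7·18=3578; k=3: 560+414+13·2·18=1442; k=4: 690+810+13·5·18=2670; k=5: 884+0+13·9·18=2990 → min 1442.
Optimal order: ((M₁·(M₂·M₃))·((M₄·M₅)·M₆)) with cost 1442.

1442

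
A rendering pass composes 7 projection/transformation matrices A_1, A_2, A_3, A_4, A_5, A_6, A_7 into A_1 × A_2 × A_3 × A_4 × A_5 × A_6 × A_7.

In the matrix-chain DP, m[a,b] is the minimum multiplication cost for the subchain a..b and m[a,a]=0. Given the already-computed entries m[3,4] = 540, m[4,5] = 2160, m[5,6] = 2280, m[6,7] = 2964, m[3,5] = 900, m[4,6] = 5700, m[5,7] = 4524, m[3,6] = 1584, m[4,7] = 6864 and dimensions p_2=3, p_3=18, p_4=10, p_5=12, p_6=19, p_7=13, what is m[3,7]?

2325

m[3,7] = min over k∈[3,6] of m[3,k]+m[k+1,7]+p_{2}·p_k·p_{7}.
k=3: 0 + 6864 + 3·18·13 = 7566; k=4: 540 + 4524 + 3·10·13 = 5454; k=5: 900 + 2964 + 3·12·13 = 4332; k=6: 1584 + 0 + 3·19·13 = 2325.
Minimum: 2325 at k=6.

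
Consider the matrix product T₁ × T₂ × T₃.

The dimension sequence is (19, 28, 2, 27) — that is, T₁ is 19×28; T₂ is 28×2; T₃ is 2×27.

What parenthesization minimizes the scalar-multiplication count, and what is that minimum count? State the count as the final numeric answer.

2090

(T₁ × (T₂ × T₃)): cost 15876.
((T₁ × T₂) × T₃): cost 2090.
Optimal: ((T₁ × T₂) × T₃) with cost 2090.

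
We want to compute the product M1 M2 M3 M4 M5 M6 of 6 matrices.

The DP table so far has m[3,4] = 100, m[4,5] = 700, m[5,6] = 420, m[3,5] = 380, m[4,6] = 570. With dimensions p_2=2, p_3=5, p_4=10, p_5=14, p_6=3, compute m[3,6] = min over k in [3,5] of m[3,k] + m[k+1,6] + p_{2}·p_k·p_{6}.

464

m[3,6] = min over k∈[3,5] of m[3,k]+m[k+1,6]+p_{2}·p_k·p_{6}.
k=3: 0 + 570 + 2·5·3 = 600; k=4: 100 + 420 + 2·10·3 = 580; k=5: 380 + 0 + 2·14·3 = 464.
Minimum: 464 at k=5.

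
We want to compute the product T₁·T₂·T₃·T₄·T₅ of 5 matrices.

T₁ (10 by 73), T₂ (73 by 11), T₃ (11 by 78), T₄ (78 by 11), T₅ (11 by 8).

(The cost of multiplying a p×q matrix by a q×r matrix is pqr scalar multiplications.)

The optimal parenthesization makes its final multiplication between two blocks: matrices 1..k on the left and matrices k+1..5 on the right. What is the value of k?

2

Adjacent pairs: T₁T₂ = 10·73·11 = 8030; T₂T₃ = 73·11·78 = 62634; T₃T₄ = 11·78·11 = 9438; T₄T₅ = 78·11·8 = 6864.
Length 3: T₁..T₃: k=1: 0+62634+10·73·78=119574; k=2: 8030+0+10·11·78=16610 → min 16610 | T₂..T₄: k=2: 0+9438+73·11·11=18271; k=3: 62634+0+73·78·11=125268 → min 18271 | T₃..T₅: k=3: 0+6864+11·78·8=13728; k=4: 9438+0+11·11·8=10406 → min 10406.
Length 4: T₁..T₄: k=1: 0+18271+10·73·11=26301; k=2: 8030+9438+10·11·11=18678; k=3: 16610+0+10·78·11=25190 → min 18678 | T₂..T₅: k=2: 0+10406+73·11·8=16830; k=3: 62634+6864+73·78·8=115050; k=4: 18271+0+73·11·8=24695 → min 16830.
Top-level splits: k=1: (T₁..T₁)·(T₂..T₅) → 0+16830+10·73·8 = 22670; k=2: (T₁..T₂)·(T₃..T₅) → 8030+10406+10·11·8 = 19316; k=3: (T₁..T₃)·(T₄..T₅) → 16610+6864+10·78·8 = 29714; k=4: (T₁..T₄)·(T₅..T₅) → 18678+0+10·11·8 = 19558.
Best split is after T₂, i.e. k = 2.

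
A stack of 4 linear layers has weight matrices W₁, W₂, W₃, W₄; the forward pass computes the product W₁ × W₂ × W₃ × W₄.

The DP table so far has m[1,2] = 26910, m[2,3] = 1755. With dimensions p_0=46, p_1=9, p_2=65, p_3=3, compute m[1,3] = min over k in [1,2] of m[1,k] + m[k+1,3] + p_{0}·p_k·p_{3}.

2997

m[1,3] = min over k∈[1,2] of m[1,k]+m[k+1,3]+p_{0}·p_k·p_{3}.
k=1: 0 + 1755 + 46·9·3 = 2997; k=2: 26910 + 0 + 46·65·3 = 35880.
Minimum: 2997 at k=1.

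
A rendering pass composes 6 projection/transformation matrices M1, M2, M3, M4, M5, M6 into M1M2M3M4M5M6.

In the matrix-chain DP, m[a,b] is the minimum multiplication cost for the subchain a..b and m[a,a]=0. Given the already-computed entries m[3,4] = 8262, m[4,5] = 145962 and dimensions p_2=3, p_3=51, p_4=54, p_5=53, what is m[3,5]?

16848

m[3,5] = min over k∈[3,4] of m[3,k]+m[k+1,5]+p_{2}·p_k·p_{5}.
k=3: 0 + 145962 + 3·51·53 = 154071; k=4: 8262 + 0 + 3·54·53 = 16848.
Minimum: 16848 at k=4.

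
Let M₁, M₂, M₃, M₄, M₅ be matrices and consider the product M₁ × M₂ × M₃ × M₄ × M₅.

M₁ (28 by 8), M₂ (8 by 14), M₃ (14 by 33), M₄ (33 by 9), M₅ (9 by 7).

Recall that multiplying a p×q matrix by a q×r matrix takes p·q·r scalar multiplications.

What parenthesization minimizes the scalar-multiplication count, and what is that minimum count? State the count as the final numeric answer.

Adjacent pairs: M₁M₂ = 28·8·14 = 3136; M₂M₃ = 8·14·33 = 3696; M₃M₄ = 14·33·9 = 4158; M₄M₅ = 33·9·7 = 2079.
Length 3: M₁..M₃: k=1: 0+3696+28·8·33=11088; k=2: 3136+0+28·14·33=16072 → min 11088 | M₂..M₄: k=2: 0+4158+8·14·9=5166; k=3: 3696+0+8·33·9=6072 → min 5166 | M₃..M₅: k=3: 0+2079+14·33·7=5313; k=4: 4158+0+14·9·7=5040 → min 5040.
Length 4: M₁..M₄: k=1: 0+5166+28·8·9=7182; k=2: 3136+4158+28·14·9=10822; k=3: 11088+0+28·33·9=19404 → min 7182 | M₂..M₅: k=2: 0+5040+8·14·7=5824; k=3: 3696+2079+8·33·7=7623; k=4: 5166+0+8·9·7=5670 → min 5670.
Length 5: M₁..M₅: k=1: 0+5670+28·8·7=7238; k=2: 3136+5040+28·14·7=10920; k=3: 11088+2079+28·33·7=19635; k=4: 7182+0+28·9·7=8946 → min 7238.
Optimal parenthesization: (M₁ × ((M₂ × (M₃ × M₄)) × M₅)) with cost 7238.

7238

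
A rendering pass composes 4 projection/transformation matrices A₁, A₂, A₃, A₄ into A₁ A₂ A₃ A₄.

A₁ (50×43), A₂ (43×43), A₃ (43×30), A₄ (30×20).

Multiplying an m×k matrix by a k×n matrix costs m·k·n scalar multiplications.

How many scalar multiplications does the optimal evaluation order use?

105780

Adjacent pairs: A₁A₂ = 50·43·43 = 92450; A₂A₃ = 43·43·30 = 55470; A₃A₄ = 43·30·20 = 25800.
Length 3: A₁..A₃: k=1: 0+55470+50·43·30=119970; k=2: 92450+0+50·43·30=156950 → min 119970 | A₂..A₄: k=2: 0+25800+43·43·20=62780; k=3: 55470+0+43·30·20=81270 → min 62780.
Length 4: A₁..A₄: k=1: 0+62780+50·43·20=105780; k=2: 92450+25800+50·43·20=161250; k=3: 119970+0+50·30·20=149970 → min 105780.
Optimal order: (A₁ (A₂ (A₃ A₄))) with cost 105780.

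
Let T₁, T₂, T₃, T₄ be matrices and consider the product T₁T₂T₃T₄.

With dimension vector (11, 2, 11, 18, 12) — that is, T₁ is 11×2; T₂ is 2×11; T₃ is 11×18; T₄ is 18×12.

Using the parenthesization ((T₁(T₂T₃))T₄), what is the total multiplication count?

(T₂T₃): 2×11 by 11×18 → 2×18, cost 2·11·18 = 396
(T₁(T₂T₃)): 11×2 by 2×18 → 11×18, cost 11·2·18 = 396; cumulative 792
((T₁(T₂T₃))T₄): 11×18 by 18×12 → 11×12, cost 11·18·12 = 2376; cumulative 3168
Total: 3168 scalar multiplications.

3168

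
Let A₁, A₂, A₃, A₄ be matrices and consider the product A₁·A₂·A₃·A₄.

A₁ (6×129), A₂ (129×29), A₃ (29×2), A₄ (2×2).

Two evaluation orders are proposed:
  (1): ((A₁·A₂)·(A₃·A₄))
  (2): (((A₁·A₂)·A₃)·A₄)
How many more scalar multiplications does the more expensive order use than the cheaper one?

92

Order (1) = ((A₁·A₂)·(A₃·A₄)): (A₁·A₂): 6×129 by 129×29 → 6×29, cost 6·129·29 = 22446; (A₃·A₄): 29×2 by 2×2 → 29×2, cost 29·2·2 = 116; ((A₁·A₂)·(A₃·A₄)): 6×29 by 29×2 → 6×2, cost 6·29·2 = 348; cumulative 22910. Total 22910.
Order (2) = (((A₁·A₂)·A₃)·A₄): (A₁·A₂): 6×129 by 129×29 → 6×29, cost 6·129·29 = 22446; ((A₁·A₂)·A₃): 6×29 by 29×2 → 6×2, cost 6·29·2 = 348; cumulative 22794; (((A₁·A₂)·A₃)·A₄): 6×2 by 2×2 → 6×2, cost 6·2·2 = 24; cumulative 22818. Total 22818.
Difference: |22910 − 22818| = 92.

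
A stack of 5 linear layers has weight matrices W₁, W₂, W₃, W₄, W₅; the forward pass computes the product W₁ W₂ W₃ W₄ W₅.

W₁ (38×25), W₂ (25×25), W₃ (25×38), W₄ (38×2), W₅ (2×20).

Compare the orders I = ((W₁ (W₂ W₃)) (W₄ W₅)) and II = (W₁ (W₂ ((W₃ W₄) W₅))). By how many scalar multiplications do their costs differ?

Order I = ((W₁ (W₂ W₃)) (W₄ W₅)): (W₂ W₃): 25×25 by 25×38 → 25×38, cost 25·25·38 = 23750; (W₁ (W₂ W₃)): 38×25 by 25×38 → 38×38, cost 38·25·38 = 36100; cumulative 59850; (W₄ W₅): 38×2 by 2×20 → 38×20, cost 38·2·20 = 1520; ((W₁ (W₂ W₃)) (W₄ W₅)): 38×38 by 38×20 → 38×20, cost 38·38·20 = 28880; cumulative 90250. Total 90250.
Order II = (W₁ (W₂ ((W₃ W₄) W₅))): (W₃ W₄): 25×38 by 38×2 → 25×2, cost 25·38·2 = 1900; ((W₃ W₄) W₅): 25×2 by 2×20 → 25×20, cost 25·2·20 = 1000; cumulative 2900; (W₂ ((W₃ W₄) W₅)): 25×25 by 25×20 → 25×20, cost 25·25·20 = 12500; cumulative 15400; (W₁ (W₂ ((W₃ W₄) W₅))): 38×25 by 25×20 → 38×20, cost 38·25·20 = 19000; cumulative 34400. Total 34400.
Difference: |90250 − 34400| = 55850.

55850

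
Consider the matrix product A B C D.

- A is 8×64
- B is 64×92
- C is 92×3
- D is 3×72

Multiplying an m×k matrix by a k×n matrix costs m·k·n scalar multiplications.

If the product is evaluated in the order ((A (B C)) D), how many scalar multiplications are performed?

(B C): 64×92 by 92×3 → 64×3, cost 64·92·3 = 17664
(A (B C)): 8×64 by 64×3 → 8×3, cost 8·64·3 = 1536; cumulative 19200
((A (B C)) D): 8×3 by 3×72 → 8×72, cost 8·3·72 = 1728; cumulative 20928
Total: 20928 scalar multiplications.

20928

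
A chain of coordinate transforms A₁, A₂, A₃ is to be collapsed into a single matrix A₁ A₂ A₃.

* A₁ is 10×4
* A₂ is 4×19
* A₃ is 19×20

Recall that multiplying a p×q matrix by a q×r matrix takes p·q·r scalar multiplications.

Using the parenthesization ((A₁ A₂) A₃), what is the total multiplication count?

4560

(A₁ A₂): 10×4 by 4×19 → 10×19, cost 10·4·19 = 760
((A₁ A₂) A₃): 10×19 by 19×20 → 10×20, cost 10·19·20 = 3800; cumulative 4560
Total: 4560 scalar multiplications.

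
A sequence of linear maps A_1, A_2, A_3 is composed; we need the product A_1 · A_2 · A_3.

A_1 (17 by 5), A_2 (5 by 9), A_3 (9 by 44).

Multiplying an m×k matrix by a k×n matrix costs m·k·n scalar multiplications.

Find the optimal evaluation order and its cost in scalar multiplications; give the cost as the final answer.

(A_1 · (A_2 · A_3)): cost 5720.
((A_1 · A_2) · A_3): cost 7497.
Optimal: (A_1 · (A_2 · A_3)) with cost 5720.

5720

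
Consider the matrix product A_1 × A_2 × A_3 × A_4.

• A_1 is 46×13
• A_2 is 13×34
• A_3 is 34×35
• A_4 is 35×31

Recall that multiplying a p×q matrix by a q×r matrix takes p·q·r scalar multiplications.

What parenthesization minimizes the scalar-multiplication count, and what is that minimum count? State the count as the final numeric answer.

Adjacent pairs: A_1A_2 = 46·13·34 = 20332; A_2A_3 = 13·34·35 = 15470; A_3A_4 = 34·35·31 = 36890.
Length 3: A_1..A_3: k=1: 0+15470+46·13·35=36400; k=2: 20332+0+46·34·35=75072 → min 36400 | A_2..A_4: k=2: 0+36890+13·34·31=50592; k=3: 15470+0+13·35·31=29575 → min 29575.
Length 4: A_1..A_4: k=1: 0+29575+46·13·31=48113; k=2: 20332+36890+46·34·31=105706; k=3: 36400+0+46·35·31=86310 → min 48113.
Optimal parenthesization: (A_1 × ((A_2 × A_3) × A_4)) with cost 48113.

48113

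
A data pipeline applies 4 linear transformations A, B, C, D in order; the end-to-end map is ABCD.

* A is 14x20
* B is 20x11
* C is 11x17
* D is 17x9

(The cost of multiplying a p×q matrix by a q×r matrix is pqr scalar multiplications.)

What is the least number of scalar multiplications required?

6149

Adjacent pairs: AB = 14·20·11 = 3080; BC = 20·11·17 = 3740; CD = 11·17·9 = 1683.
Length 3: A..C: k=1: 0+3740+14·20·17=8500; k=2: 3080+0+14·11·17=5698 → min 5698 | B..D: k=2: 0+1683+20·11·9=3663; k=3: 3740+0+20·17·9=6800 → min 3663.
Length 4: A..D: k=1: 0+3663+14·20·9=6183; k=2: 3080+1683+14·11·9=6149; k=3: 5698+0+14·17·9=7840 → min 6149.
Optimal order: ((AB)(CD)) with cost 6149.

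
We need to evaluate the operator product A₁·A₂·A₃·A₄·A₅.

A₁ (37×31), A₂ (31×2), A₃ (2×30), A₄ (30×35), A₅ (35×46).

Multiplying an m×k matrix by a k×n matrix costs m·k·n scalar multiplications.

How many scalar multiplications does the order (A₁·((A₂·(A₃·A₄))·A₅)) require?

(A₃·A₄): 2×30 by 30×35 → 2×35, cost 2·30·35 = 2100
(A₂·(A₃·A₄)): 31×2 by 2×35 → 31×35, cost 31·2·35 = 2170; cumulative 4270
((A₂·(A₃·A₄))·A₅): 31×35 by 35×46 → 31×46, cost 31·35·46 = 49910; cumulative 54180
(A₁·((A₂·(A₃·A₄))·A₅)): 37×31 by 31×46 → 37×46, cost 37·31·46 = 52762; cumulative 106942
Total: 106942 scalar multiplications.

106942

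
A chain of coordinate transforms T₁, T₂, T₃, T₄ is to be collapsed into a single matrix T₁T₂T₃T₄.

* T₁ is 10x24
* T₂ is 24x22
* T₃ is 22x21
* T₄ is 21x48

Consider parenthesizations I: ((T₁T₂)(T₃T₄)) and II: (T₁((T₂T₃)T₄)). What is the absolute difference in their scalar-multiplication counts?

Order I = ((T₁T₂)(T₃T₄)): (T₁T₂): 10×24 by 24×22 → 10×22, cost 10·24·22 = 5280; (T₃T₄): 22×21 by 21×48 → 22×48, cost 22·21·48 = 22176; ((T₁T₂)(T₃T₄)): 10×22 by 22×48 → 10×48, cost 10·22·48 = 10560; cumulative 38016. Total 38016.
Order II = (T₁((T₂T₃)T₄)): (T₂T₃): 24×22 by 22×21 → 24×21, cost 24·22·21 = 11088; ((T₂T₃)T₄): 24×21 by 21×48 → 24×48, cost 24·21·48 = 24192; cumulative 35280; (T₁((T₂T₃)T₄)): 10×24 by 24×48 → 10×48, cost 10·24·48 = 11520; cumulative 46800. Total 46800.
Difference: |38016 − 46800| = 8784.

8784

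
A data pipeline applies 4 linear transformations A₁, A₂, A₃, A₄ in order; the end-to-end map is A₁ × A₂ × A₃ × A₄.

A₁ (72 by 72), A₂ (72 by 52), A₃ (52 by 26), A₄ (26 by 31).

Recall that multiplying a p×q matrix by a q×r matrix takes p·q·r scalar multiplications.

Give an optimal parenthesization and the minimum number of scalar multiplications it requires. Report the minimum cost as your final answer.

Adjacent pairs: A₁A₂ = 72·72·52 = 269568; A₂A₃ = 72·52·26 = 97344; A₃A₄ = 52·26·31 = 41912.
Length 3: A₁..A₃: k=1: 0+97344+72·72·26=232128; k=2: 269568+0+72·52·26=366912 → min 232128 | A₂..A₄: k=2: 0+41912+72·52·31=157976; k=3: 97344+0+72·26·31=155376 → min 155376.
Length 4: A₁..A₄: k=1: 0+155376+72·72·31=316080; k=2: 269568+41912+72·52·31=427544; k=3: 232128+0+72·26·31=290160 → min 290160.
Optimal parenthesization: ((A₁ × (A₂ × A₃)) × A₄) with cost 290160.

290160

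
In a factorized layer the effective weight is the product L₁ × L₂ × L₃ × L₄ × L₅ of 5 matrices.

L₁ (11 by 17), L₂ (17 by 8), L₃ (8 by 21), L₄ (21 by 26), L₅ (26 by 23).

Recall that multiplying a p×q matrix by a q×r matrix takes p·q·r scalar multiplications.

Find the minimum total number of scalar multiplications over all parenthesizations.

12672

Adjacent pairs: L₁L₂ = 11·17·8 = 1496; L₂L₃ = 17·8·21 = 2856; L₃L₄ = 8·21·26 = 4368; L₄L₅ = 21·26·23 = 12558.
Length 3: L₁..L₃: k=1: 0+2856+11·17·21=6783; k=2: 1496+0+11·8·21=3344 → min 3344 | L₂..L₄: k=2: 0+4368+17·8·26=7904; k=3: 2856+0+17·21·26=12138 → min 7904 | L₃..L₅: k=3: 0+12558+8·21·23=16422; k=4: 4368+0+8·26·23=9152 → min 9152.
Length 4: L₁..L₄: k=1: 0+7904+11·17·26=12766; k=2: 1496+4368+11·8·26=8152; k=3: 3344+0+11·21·26=9350 → min 8152 | L₂..L₅: k=2: 0+9152+17·8·23=12280; k=3: 2856+12558+17·21·23=23625; k=4: 7904+0+17·26·23=18070 → min 12280.
Length 5: L₁..L₅: k=1: 0+12280+11·17·23=16581; k=2: 1496+9152+11·8·23=12672; k=3: 3344+12558+11·21·23=21215; k=4: 8152+0+11·26·23=14730 → min 12672.
Optimal order: ((L₁ × L₂) × ((L₃ × L₄) × L₅)) with cost 12672.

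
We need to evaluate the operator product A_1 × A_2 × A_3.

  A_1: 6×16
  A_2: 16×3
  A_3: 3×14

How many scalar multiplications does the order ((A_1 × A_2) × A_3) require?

(A_1 × A_2): 6×16 by 16×3 → 6×3, cost 6·16·3 = 288
((A_1 × A_2) × A_3): 6×3 by 3×14 → 6×14, cost 6·3·14 = 252; cumulative 540
Total: 540 scalar multiplications.

540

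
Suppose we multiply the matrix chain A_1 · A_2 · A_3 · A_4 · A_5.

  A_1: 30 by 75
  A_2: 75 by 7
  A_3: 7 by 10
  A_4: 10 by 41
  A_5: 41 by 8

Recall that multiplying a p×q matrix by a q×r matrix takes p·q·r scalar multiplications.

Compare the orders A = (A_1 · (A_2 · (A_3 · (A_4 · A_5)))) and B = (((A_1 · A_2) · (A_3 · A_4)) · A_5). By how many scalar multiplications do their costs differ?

Order A = (A_1 · (A_2 · (A_3 · (A_4 · A_5)))): (A_4 · A_5): 10×41 by 41×8 → 10×8, cost 10·41·8 = 3280; (A_3 · (A_4 · A_5)): 7×10 by 10×8 → 7×8, cost 7·10·8 = 560; cumulative 3840; (A_2 · (A_3 · (A_4 · A_5))): 75×7 by 7×8 → 75×8, cost 75·7·8 = 4200; cumulative 8040; (A_1 · (A_2 · (A_3 · (A_4 · A_5)))): 30×75 by 75×8 → 30×8, cost 30·75·8 = 18000; cumulative 26040. Total 26040.
Order B = (((A_1 · A_2) · (A_3 · A_4)) · A_5): (A_1 · A_2): 30×75 by 75×7 → 30×7, cost 30·75·7 = 15750; (A_3 · A_4): 7×10 by 10×41 → 7×41, cost 7·10·41 = 2870; ((A_1 · A_2) · (A_3 · A_4)): 30×7 by 7×41 → 30×41, cost 30·7·41 = 8610; cumulative 27230; (((A_1 · A_2) · (A_3 · A_4)) · A_5): 30×41 by 41×8 → 30×8, cost 30·41·8 = 9840; cumulative 37070. Total 37070.
Difference: |26040 − 37070| = 11030.

11030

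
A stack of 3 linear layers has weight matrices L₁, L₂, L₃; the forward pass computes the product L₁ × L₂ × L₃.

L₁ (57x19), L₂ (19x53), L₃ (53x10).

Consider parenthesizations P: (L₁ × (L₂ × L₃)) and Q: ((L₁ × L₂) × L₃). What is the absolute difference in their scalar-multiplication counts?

Order P = (L₁ × (L₂ × L₃)): (L₂ × L₃): 19×53 by 53×10 → 19×10, cost 19·53·10 = 10070; (L₁ × (L₂ × L₃)): 57×19 by 19×10 → 57×10, cost 57·19·10 = 10830; cumulative 20900. Total 20900.
Order Q = ((L₁ × L₂) × L₃): (L₁ × L₂): 57×19 by 19×53 → 57×53, cost 57·19·53 = 57399; ((L₁ × L₂) × L₃): 57×53 by 53×10 → 57×10, cost 57·53·10 = 30210; cumulative 87609. Total 87609.
Difference: |20900 − 87609| = 66709.

66709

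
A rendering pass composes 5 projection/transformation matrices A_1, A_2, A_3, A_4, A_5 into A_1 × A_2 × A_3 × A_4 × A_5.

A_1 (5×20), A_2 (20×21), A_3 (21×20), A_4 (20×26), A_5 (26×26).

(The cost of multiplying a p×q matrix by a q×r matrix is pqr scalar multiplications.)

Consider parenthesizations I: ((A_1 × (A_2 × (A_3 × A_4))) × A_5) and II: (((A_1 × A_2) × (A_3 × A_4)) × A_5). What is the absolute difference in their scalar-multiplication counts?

Order I = ((A_1 × (A_2 × (A_3 × A_4))) × A_5): (A_3 × A_4): 21×20 by 20×26 → 21×26, cost 21·20·26 = 10920; (A_2 × (A_3 × A_4)): 20×21 by 21×26 → 20×26, cost 20·21·26 = 10920; cumulative 21840; (A_1 × (A_2 × (A_3 × A_4))): 5×20 by 20×26 → 5×26, cost 5·20·26 = 2600; cumulative 24440; ((A_1 × (A_2 × (A_3 × A_4))) × A_5): 5×26 by 26×26 → 5×26, cost 5·26·26 = 3380; cumulative 27820. Total 27820.
Order II = (((A_1 × A_2) × (A_3 × A_4)) × A_5): (A_1 × A_2): 5×20 by 20×21 → 5×21, cost 5·20·21 = 2100; (A_3 × A_4): 21×20 by 20×26 → 21×26, cost 21·20·26 = 10920; ((A_1 × A_2) × (A_3 × A_4)): 5×21 by 21×26 → 5×26, cost 5·21·26 = 2730; cumulative 15750; (((A_1 × A_2) × (A_3 × A_4)) × A_5): 5×26 by 26×26 → 5×26, cost 5·26·26 = 3380; cumulative 19130. Total 19130.
Difference: |27820 − 19130| = 8690.

8690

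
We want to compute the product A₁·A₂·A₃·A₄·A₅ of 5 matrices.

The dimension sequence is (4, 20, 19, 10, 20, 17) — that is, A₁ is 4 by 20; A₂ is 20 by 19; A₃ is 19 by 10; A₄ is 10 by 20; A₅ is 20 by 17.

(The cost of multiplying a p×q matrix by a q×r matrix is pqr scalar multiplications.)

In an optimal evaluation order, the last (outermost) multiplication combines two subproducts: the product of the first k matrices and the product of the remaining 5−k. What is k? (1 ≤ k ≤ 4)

4

Adjacent pairs: A₁A₂ = 4·20·19 = 1520; A₂A₃ = 20·19·10 = 3800; A₃A₄ = 19·10·20 = 3800; A₄A₅ = 10·20·17 = 3400.
Length 3: A₁..A₃: k=1: 0+3800+4·20·10=4600; k=2: 1520+0+4·19·10=2280 → min 2280 | A₂..A₄: k=2: 0+3800+20·19·20=11400; k=3: 3800+0+20·10·20=7800 → min 7800 | A₃..A₅: k=3: 0+3400+19·10·17=6630; k=4: 3800+0+19·20·17=10260 → min 6630.
Length 4: A₁..A₄: k=1: 0+7800+4·20·20=9400; k=2: 1520+3800+4·19·20=6840; k=3: 2280+0+4·10·20=3080 → min 3080 | A₂..A₅: k=2: 0+6630+20·19·17=13090; k=3: 3800+3400+20·10·17=10600; k=4: 7800+0+20·20·17=14600 → min 10600.
Top-level splits: k=1: (A₁..A₁)·(A₂..A₅) → 0+10600+4·20·17 = 11960; k=2: (A₁..A₂)·(A₃..A₅) → 1520+6630+4·19·17 = 9442; k=3: (A₁..A₃)·(A₄..A₅) → 2280+3400+4·10·17 = 6360; k=4: (A₁..A₄)·(A₅..A₅) → 3080+0+4·20·17 = 4440.
Best split is after A₄, i.e. k = 4.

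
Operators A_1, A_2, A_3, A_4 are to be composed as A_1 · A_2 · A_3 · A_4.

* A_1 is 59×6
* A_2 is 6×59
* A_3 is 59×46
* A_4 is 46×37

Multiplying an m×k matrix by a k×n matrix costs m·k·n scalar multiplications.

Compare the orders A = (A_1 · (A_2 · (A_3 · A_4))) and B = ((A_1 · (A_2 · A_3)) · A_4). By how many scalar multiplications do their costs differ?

6372

Order A = (A_1 · (A_2 · (A_3 · A_4))): (A_3 · A_4): 59×46 by 46×37 → 59×37, cost 59·46·37 = 100418; (A_2 · (A_3 · A_4)): 6×59 by 59×37 → 6×37, cost 6·59·37 = 13098; cumulative 113516; (A_1 · (A_2 · (A_3 · A_4))): 59×6 by 6×37 → 59×37, cost 59·6·37 = 13098; cumulative 126614. Total 126614.
Order B = ((A_1 · (A_2 · A_3)) · A_4): (A_2 · A_3): 6×59 by 59×46 → 6×46, cost 6·59·46 = 16284; (A_1 · (A_2 · A_3)): 59×6 by 6×46 → 59×46, cost 59·6·46 = 16284; cumulative 32568; ((A_1 · (A_2 · A_3)) · A_4): 59×46 by 46×37 → 59×37, cost 59·46·37 = 100418; cumulative 132986. Total 132986.
Difference: |126614 − 132986| = 6372.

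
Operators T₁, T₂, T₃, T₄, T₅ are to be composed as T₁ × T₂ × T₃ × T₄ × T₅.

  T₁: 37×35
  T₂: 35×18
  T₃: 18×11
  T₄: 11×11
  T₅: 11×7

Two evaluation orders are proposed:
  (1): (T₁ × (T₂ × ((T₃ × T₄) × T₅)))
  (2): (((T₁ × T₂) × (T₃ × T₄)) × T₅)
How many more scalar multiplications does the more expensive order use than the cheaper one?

Order (1) = (T₁ × (T₂ × ((T₃ × T₄) × T₅))): (T₃ × T₄): 18×11 by 11×11 → 18×11, cost 18·11·11 = 2178; ((T₃ × T₄) × T₅): 18×11 by 11×7 → 18×7, cost 18·11·7 = 1386; cumulative 3564; (T₂ × ((T₃ × T₄) × T₅)): 35×18 by 18×7 → 35×7, cost 35·18·7 = 4410; cumulative 7974; (T₁ × (T₂ × ((T₃ × T₄) × T₅))): 37×35 by 35×7 → 37×7, cost 37·35·7 = 9065; cumulative 17039. Total 17039.
Order (2) = (((T₁ × T₂) × (T₃ × T₄)) × T₅): (T₁ × T₂): 37×35 by 35×18 → 37×18, cost 37·35·18 = 23310; (T₃ × T₄): 18×11 by 11×11 → 18×11, cost 18·11·11 = 2178; ((T₁ × T₂) × (T₃ × T₄)): 37×18 by 18×11 → 37×11, cost 37·18·11 = 7326; cumulative 32814; (((T₁ × T₂) × (T₃ × T₄)) × T₅): 37×11 by 11×7 → 37×7, cost 37·11·7 = 2849; cumulative 35663. Total 35663.
Difference: |17039 − 35663| = 18624.

18624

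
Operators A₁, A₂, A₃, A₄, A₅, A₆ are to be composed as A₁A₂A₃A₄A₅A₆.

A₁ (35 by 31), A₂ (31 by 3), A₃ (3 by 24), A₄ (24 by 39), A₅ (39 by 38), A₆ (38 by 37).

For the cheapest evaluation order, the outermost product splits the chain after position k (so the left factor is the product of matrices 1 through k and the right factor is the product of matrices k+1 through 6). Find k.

2

Adjacent pairs: A₁A₂ = 35·31·3 = 3255; A₂A₃ = 31·3·24 = 2232; A₃A₄ = 3·24·39 = 2808; A₄A₅ = 24·39·38 = 35568; A₅A₆ = 39·38·37 = 54834.
Length 3: A₁..A₃: k=1: 0+2232+35·31·24=28272; k=2: 3255+0+35·3·24=5775 → min 5775 | A₂..A₄: k=2: 0+2808+31·3·39=6435; k=3: 2232+0+31·24·39=31248 → min 6435 | A₃..A₅: k=3: 0+35568+3·24·38=38304; k=4: 2808+0+3·39·38=7254 → min 7254 | A₄..A₆: k=4: 0+54834+24·39·37=89466; k=5: 35568+0+24·38·37=69312 → min 69312.
Length 4: A₁..A₄: k=1: 0+6435+35·31·39=48750; k=2: 3255+2808+35·3·39=10158; k=3: 5775+0+35·24·39=38535 → min 10158 | A₂..A₅: k=2: 0+7254+31·3·38=10788; k=3: 2232+35568+31·24·38=66072; k=4: 6435+0+31·39·38=52377 → min 10788 | A₃..A₆: k=3: 0+69312+3·24·37=71976; k=4: 2808+54834+3·39·37=61971; k=5: 7254+0+3·38·37=11472 → min 11472.
Length 5: A₁..A₅: k=1: 0+10788+35·31·38=52018; k=2: 3255+7254+35·3·38=14499; k=3: 5775+35568+35·24·38=73263; k=4: 10158+0+35·39·38=62028 → min 14499 | A₂..A₆: k=2: 0+11472+31·3·37=14913; k=3: 2232+69312+31·24·37=99072; k=4: 6435+54834+31·39·37=106002; k=5: 10788+0+31·38·37=54374 → min 14913.
Top-level splits: k=1: (A₁..A₁)·(A₂..A₆) → 0+14913+35·31·37 = 55058; k=2: (A₁..A₂)·(A₃..A₆) → 3255+11472+35·3·37 = 18612; k=3: (A₁..A₃)·(A₄..A₆) → 5775+69312+35·24·37 = 106167; k=4: (A₁..A₄)·(A₅..A₆) → 10158+54834+35·39·37 = 115497; k=5: (A₁..A₅)·(A₆..A₆) → 14499+0+35·38·37 = 63709.
Best split is after A₂, i.e. k = 2.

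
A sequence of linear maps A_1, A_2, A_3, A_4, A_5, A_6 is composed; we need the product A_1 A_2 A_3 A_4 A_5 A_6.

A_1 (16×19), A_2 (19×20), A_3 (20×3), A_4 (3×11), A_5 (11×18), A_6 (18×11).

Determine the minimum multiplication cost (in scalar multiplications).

Adjacent pairs: A_1A_2 = 16·19·20 = 6080; A_2A_3 = 19·20·3 = 1140; A_3A_4 = 20·3·11 = 660; A_4A_5 = 3·11·18 = 594; A_5A_6 = 11·18·11 = 2178.
Length 3: A_1..A_3: k=1: 0+1140+16·19·3=2052; k=2: 6080+0+16·20·3=7040 → min 2052 | A_2..A_4: k=2: 0+660+19·20·11=4840; k=3: 1140+0+19·3·11=1767 → min 1767 | A_3..A_5: k=3: 0+594+20·3·18=1674; k=4: 660+0+20·11·18=4620 → min 1674 | A_4..A_6: k=4: 0+2178+3·11·11=2541; k=5: 594+0+3·18·11=1188 → min 1188.
Length 4: A_1..A_4: k=1: 0+1767+16·19·11=5111; k=2: 6080+660+16·20·11=10260; k=3: 2052+0+16·3·11=2580 → min 2580 | A_2..A_5: k=2: 0+1674+19·20·18=8514; k=3: 1140+594+19·3·18=2760; k=4: 1767+0+19·11·18=5529 → min 2760 | A_3..A_6: k=3: 0+1188+20·3·11=1848; k=4: 660+2178+20·11·11=5258; k=5: 1674+0+20·18·11=5634 → min 1848.
Length 5: A_1..A_5: k=1: 0+2760+16·19·18=8232; k=2: 6080+1674+16·20·18=13514; k=3: 2052+594+16·3·18=3510; k=4: 2580+0+16·11·18=5748 → min 3510 | A_2..A_6: k=2: 0+1848+19·20·11=6028; k=3: 1140+1188+19·3·11=2955; k=4: 1767+2178+19·11·11=6244; k=5: 2760+0+19·18·11=6522 → min 2955.
Length 6: A_1..A_6: k=1: 0+2955+16·19·11=6299; k=2: 6080+1848+16·20·11=11448; k=3: 2052+1188+16·3·11=3768; k=4: 2580+2178+16·11·11=6694; k=5: 3510+0+16·18·11=6678 → min 3768.
Optimal order: ((A_1 (A_2 A_3)) ((A_4 A_5) A_6)) with cost 3768.

3768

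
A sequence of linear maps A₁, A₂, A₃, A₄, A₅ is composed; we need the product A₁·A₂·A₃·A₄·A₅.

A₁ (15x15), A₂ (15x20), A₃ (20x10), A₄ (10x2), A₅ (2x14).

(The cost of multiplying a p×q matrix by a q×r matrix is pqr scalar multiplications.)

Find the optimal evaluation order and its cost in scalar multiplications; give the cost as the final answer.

1870

Adjacent pairs: A₁A₂ = 15·15·20 = 4500; A₂A₃ = 15·20·10 = 3000; A₃A₄ = 20·10·2 = 400; A₄A₅ = 10·2·14 = 280.
Length 3: A₁..A₃: k=1: 0+3000+15·15·10=5250; k=2: 4500+0+15·20·10=7500 → min 5250 | A₂..A₄: k=2: 0+400+15·20·2=1000; k=3: 3000+0+15·10·2=3300 → min 1000 | A₃..A₅: k=3: 0+280+20·10·14=3080; k=4: 400+0+20·2·14=960 → min 960.
Length 4: A₁..A₄: k=1: 0+1000+15·15·2=1450; k=2: 4500+400+15·20·2=5500; k=3: 5250+0+15·10·2=5550 → min 1450 | A₂..A₅: k=2: 0+960+15·20·14=5160; k=3: 3000+280+15·10·14=5380; k=4: 1000+0+15·2·14=1420 → min 1420.
Length 5: A₁..A₅: k=1: 0+1420+15·15·14=4570; k=2: 4500+960+15·20·14=9660; k=3: 5250+280+15·10·14=7630; k=4: 1450+0+15·2·14=1870 → min 1870.
Optimal parenthesization: ((A₁·(A₂·(A₃·A₄)))·A₅) with cost 1870.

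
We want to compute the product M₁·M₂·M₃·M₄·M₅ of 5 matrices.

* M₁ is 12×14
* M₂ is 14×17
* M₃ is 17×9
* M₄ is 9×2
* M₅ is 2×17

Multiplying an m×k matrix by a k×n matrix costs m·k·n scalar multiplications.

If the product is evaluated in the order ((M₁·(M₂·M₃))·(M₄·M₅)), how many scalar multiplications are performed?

(M₂·M₃): 14×17 by 17×9 → 14×9, cost 14·17·9 = 2142
(M₁·(M₂·M₃)): 12×14 by 14×9 → 12×9, cost 12·14·9 = 1512; cumulative 3654
(M₄·M₅): 9×2 by 2×17 → 9×17, cost 9·2·17 = 306
((M₁·(M₂·M₃))·(M₄·M₅)): 12×9 by 9×17 → 12×17, cost 12·9·17 = 1836; cumulative 5796
Total: 5796 scalar multiplications.

5796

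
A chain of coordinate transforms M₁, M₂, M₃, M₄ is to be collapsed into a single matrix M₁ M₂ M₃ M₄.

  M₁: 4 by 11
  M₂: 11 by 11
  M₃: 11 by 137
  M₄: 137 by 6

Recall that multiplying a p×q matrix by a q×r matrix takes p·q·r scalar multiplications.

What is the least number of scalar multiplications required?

9790

Adjacent pairs: M₁M₂ = 4·11·11 = 484; M₂M₃ = 11·11·137 = 16577; M₃M₄ = 11·137·6 = 9042.
Length 3: M₁..M₃: k=1: 0+16577+4·11·137=22605; k=2: 484+0+4·11·137=6512 → min 6512 | M₂..M₄: k=2: 0+9042+11·11·6=9768; k=3: 16577+0+11·137·6=25619 → min 9768.
Length 4: M₁..M₄: k=1: 0+9768+4·11·6=10032; k=2: 484+9042+4·11·6=9790; k=3: 6512+0+4·137·6=9800 → min 9790.
Optimal order: ((M₁ M₂) (M₃ M₄)) with cost 9790.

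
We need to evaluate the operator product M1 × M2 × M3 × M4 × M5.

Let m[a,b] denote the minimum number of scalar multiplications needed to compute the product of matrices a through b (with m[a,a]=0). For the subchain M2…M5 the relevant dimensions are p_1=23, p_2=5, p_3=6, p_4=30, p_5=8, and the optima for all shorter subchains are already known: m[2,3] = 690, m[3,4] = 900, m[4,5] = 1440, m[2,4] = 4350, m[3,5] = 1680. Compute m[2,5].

m[2,5] = min over k∈[2,4] of m[2,k]+m[k+1,5]+p_{1}·p_k·p_{5}.
k=2: 0 + 1680 + 23·5·8 = 2600; k=3: 690 + 1440 + 23·6·8 = 3234; k=4: 4350 + 0 + 23·30·8 = 9870.
Minimum: 2600 at k=2.

2600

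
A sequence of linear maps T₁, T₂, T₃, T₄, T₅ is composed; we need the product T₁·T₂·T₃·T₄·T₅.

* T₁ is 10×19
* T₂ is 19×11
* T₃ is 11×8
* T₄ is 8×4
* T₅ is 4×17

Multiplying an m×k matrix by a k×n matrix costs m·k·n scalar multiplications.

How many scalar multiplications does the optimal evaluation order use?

2628

Adjacent pairs: T₁T₂ = 10·19·11 = 2090; T₂T₃ = 19·11·8 = 1672; T₃T₄ = 11·8·4 = 352; T₄T₅ = 8·4·17 = 544.
Length 3: T₁..T₃: k=1: 0+1672+10·19·8=3192; k=2: 2090+0+10·11·8=2970 → min 2970 | T₂..T₄: k=2: 0+352+19·11·4=1188; k=3: 1672+0+19·8·4=2280 → min 1188 | T₃..T₅: k=3: 0+544+11·8·17=2040; k=4: 352+0+11·4·17=1100 → min 1100.
Length 4: T₁..T₄: k=1: 0+1188+10·19·4=1948; k=2: 2090+352+10·11·4=2882; k=3: 2970+0+10·8·4=3290 → min 1948 | T₂..T₅: k=2: 0+1100+19·11·17=4653; k=3: 1672+544+19·8·17=4800; k=4: 1188+0+19·4·17=2480 → min 2480.
Length 5: T₁..T₅: k=1: 0+2480+10·19·17=5710; k=2: 2090+1100+10·11·17=5060; k=3: 2970+544+10·8·17=4874; k=4: 1948+0+10·4·17=2628 → min 2628.
Optimal order: ((T₁·(T₂·(T₃·T₄)))·T₅) with cost 2628.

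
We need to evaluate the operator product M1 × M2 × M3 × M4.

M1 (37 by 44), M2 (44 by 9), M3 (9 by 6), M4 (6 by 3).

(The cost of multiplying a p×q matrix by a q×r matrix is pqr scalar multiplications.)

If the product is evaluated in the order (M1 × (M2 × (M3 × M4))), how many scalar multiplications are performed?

6234

(M3 × M4): 9×6 by 6×3 → 9×3, cost 9·6·3 = 162
(M2 × (M3 × M4)): 44×9 by 9×3 → 44×3, cost 44·9·3 = 1188; cumulative 1350
(M1 × (M2 × (M3 × M4))): 37×44 by 44×3 → 37×3, cost 37·44·3 = 4884; cumulative 6234
Total: 6234 scalar multiplications.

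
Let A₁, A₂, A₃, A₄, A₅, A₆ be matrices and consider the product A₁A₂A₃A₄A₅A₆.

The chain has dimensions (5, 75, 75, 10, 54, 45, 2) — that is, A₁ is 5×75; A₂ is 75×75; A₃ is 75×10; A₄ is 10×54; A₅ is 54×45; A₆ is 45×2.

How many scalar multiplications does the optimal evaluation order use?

Adjacent pairs: A₁A₂ = 5·75·75 = 28125; A₂A₃ = 75·75·10 = 56250; A₃A₄ = 75·10·54 = 40500; A₄A₅ = 10·54·45 = 24300; A₅A₆ = 54·45·2 = 4860.
Length 3: A₁..A₃: k=1: 0+56250+5·75·10=60000; k=2: 28125+0+5·75·10=31875 → min 31875 | A₂..A₄: k=2: 0+40500+75·75·54=344250; k=3: 56250+0+75·10·54=96750 → min 96750 | A₃..A₅: k=3: 0+24300+75·10·45=58050; k=4: 40500+0+75·54·45=222750 → min 58050 | A₄..A₆: k=4: 0+4860+10·54·2=5940; k=5: 24300+0+10·45·2=25200 → min 5940.
Length 4: A₁..A₄: k=1: 0+96750+5·75·54=117000; k=2: 28125+40500+5·75·54=88875; k=3: 31875+0+5·10·54=34575 → min 34575 | A₂..A₅: k=2: 0+58050+75·75·45=311175; k=3: 56250+24300+75·10·45=114300; k=4: 96750+0+75·54·45=279000 → min 114300 | A₃..A₆: k=3: 0+5940+75·10·2=7440; k=4: 40500+4860+75·54·2=53460; k=5: 58050+0+75·45·2=64800 → min 7440.
Length 5: A₁..A₅: k=1: 0+114300+5·75·45=131175; k=2: 28125+58050+5·75·45=103050; k=3: 31875+24300+5·10·45=58425; k=4: 34575+0+5·54·45=46725 → min 46725 | A₂..A₆: k=2: 0+7440+75·75·2=18690; k=3: 56250+5940+75·10·2=63690; k=4: 96750+4860+75·54·2=109710; k=5: 114300+0+75·45·2=121050 → min 18690.
Length 6: A₁..A₆: k=1: 0+18690+5·75·2=19440; k=2: 28125+7440+5·75·2=36315; k=3: 31875+5940+5·10·2=37915; k=4: 34575+4860+5·54·2=39975; k=5: 46725+0+5·45·2=47175 → min 19440.
Optimal order: (A₁(A₂(A₃(A₄(A₅A₆))))) with cost 19440.

19440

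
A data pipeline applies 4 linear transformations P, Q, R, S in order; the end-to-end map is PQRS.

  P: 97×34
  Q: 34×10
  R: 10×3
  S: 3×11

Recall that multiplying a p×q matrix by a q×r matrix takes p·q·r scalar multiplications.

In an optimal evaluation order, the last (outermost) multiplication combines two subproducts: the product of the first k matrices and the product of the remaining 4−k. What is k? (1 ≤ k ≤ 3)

3

Adjacent pairs: PQ = 97·34·10 = 32980; QR = 34·10·3 = 1020; RS = 10·3·11 = 330.
Length 3: P..R: k=1: 0+1020+97·34·3=10914; k=2: 32980+0+97·10·3=35890 → min 10914 | Q..S: k=2: 0+330+34·10·11=4070; k=3: 1020+0+34·3·11=2142 → min 2142.
Top-level splits: k=1: (P..P)·(Q..S) → 0+2142+97·34·11 = 38420; k=2: (P..Q)·(R..S) → 32980+330+97·10·11 = 43980; k=3: (P..R)·(S..S) → 10914+0+97·3·11 = 14115.
Best split is after R, i.e. k = 3.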